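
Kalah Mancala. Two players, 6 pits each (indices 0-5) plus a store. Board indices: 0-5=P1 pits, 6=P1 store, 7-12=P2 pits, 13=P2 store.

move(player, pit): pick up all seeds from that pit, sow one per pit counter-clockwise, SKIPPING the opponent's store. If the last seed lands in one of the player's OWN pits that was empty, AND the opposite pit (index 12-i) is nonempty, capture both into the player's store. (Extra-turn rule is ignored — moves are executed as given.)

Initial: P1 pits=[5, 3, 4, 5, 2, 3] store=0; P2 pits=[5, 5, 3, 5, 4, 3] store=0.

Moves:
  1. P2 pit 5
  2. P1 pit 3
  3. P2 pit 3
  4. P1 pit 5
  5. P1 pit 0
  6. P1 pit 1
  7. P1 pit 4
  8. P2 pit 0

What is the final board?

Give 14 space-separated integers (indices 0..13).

Move 1: P2 pit5 -> P1=[6,4,4,5,2,3](0) P2=[5,5,3,5,4,0](1)
Move 2: P1 pit3 -> P1=[6,4,4,0,3,4](1) P2=[6,6,3,5,4,0](1)
Move 3: P2 pit3 -> P1=[7,5,4,0,3,4](1) P2=[6,6,3,0,5,1](2)
Move 4: P1 pit5 -> P1=[7,5,4,0,3,0](2) P2=[7,7,4,0,5,1](2)
Move 5: P1 pit0 -> P1=[0,6,5,1,4,1](3) P2=[8,7,4,0,5,1](2)
Move 6: P1 pit1 -> P1=[0,0,6,2,5,2](4) P2=[9,7,4,0,5,1](2)
Move 7: P1 pit4 -> P1=[0,0,6,2,0,3](5) P2=[10,8,5,0,5,1](2)
Move 8: P2 pit0 -> P1=[1,1,7,3,0,3](5) P2=[0,9,6,1,6,2](3)

Answer: 1 1 7 3 0 3 5 0 9 6 1 6 2 3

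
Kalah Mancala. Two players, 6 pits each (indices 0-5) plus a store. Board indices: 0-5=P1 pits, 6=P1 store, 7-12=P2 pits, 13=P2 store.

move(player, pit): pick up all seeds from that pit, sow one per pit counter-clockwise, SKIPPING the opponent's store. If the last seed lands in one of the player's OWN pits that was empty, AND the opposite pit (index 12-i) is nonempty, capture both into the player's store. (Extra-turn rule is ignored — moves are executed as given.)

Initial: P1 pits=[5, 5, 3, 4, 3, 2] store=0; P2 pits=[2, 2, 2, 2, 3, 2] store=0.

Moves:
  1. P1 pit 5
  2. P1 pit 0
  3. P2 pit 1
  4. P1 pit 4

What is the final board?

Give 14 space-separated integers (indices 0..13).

Answer: 0 6 4 5 0 1 6 1 1 3 3 3 2 0

Derivation:
Move 1: P1 pit5 -> P1=[5,5,3,4,3,0](1) P2=[3,2,2,2,3,2](0)
Move 2: P1 pit0 -> P1=[0,6,4,5,4,0](5) P2=[0,2,2,2,3,2](0)
Move 3: P2 pit1 -> P1=[0,6,4,5,4,0](5) P2=[0,0,3,3,3,2](0)
Move 4: P1 pit4 -> P1=[0,6,4,5,0,1](6) P2=[1,1,3,3,3,2](0)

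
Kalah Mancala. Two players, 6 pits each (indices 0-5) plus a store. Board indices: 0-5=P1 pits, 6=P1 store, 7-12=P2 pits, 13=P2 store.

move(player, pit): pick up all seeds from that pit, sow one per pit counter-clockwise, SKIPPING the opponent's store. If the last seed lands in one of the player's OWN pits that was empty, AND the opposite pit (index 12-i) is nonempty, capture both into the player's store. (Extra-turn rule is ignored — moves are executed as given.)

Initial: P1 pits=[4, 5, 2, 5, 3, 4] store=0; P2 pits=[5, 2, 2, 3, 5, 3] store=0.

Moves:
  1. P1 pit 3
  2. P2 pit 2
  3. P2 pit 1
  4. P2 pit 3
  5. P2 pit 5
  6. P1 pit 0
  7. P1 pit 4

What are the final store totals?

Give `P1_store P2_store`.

Move 1: P1 pit3 -> P1=[4,5,2,0,4,5](1) P2=[6,3,2,3,5,3](0)
Move 2: P2 pit2 -> P1=[4,5,2,0,4,5](1) P2=[6,3,0,4,6,3](0)
Move 3: P2 pit1 -> P1=[4,5,2,0,4,5](1) P2=[6,0,1,5,7,3](0)
Move 4: P2 pit3 -> P1=[5,6,2,0,4,5](1) P2=[6,0,1,0,8,4](1)
Move 5: P2 pit5 -> P1=[6,7,3,0,4,5](1) P2=[6,0,1,0,8,0](2)
Move 6: P1 pit0 -> P1=[0,8,4,1,5,6](2) P2=[6,0,1,0,8,0](2)
Move 7: P1 pit4 -> P1=[0,8,4,1,0,7](3) P2=[7,1,2,0,8,0](2)

Answer: 3 2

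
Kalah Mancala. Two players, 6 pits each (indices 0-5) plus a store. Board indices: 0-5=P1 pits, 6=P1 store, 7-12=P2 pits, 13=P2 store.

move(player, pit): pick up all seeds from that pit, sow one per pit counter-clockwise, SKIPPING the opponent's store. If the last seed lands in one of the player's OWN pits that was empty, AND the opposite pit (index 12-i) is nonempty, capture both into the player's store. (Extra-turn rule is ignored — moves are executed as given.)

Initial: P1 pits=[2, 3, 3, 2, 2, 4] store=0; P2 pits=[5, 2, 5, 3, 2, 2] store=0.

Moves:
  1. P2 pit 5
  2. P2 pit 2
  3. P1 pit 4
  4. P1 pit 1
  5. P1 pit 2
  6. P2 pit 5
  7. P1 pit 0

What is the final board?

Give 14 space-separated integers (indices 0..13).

Move 1: P2 pit5 -> P1=[3,3,3,2,2,4](0) P2=[5,2,5,3,2,0](1)
Move 2: P2 pit2 -> P1=[4,3,3,2,2,4](0) P2=[5,2,0,4,3,1](2)
Move 3: P1 pit4 -> P1=[4,3,3,2,0,5](1) P2=[5,2,0,4,3,1](2)
Move 4: P1 pit1 -> P1=[4,0,4,3,0,5](4) P2=[5,0,0,4,3,1](2)
Move 5: P1 pit2 -> P1=[4,0,0,4,1,6](5) P2=[5,0,0,4,3,1](2)
Move 6: P2 pit5 -> P1=[4,0,0,4,1,6](5) P2=[5,0,0,4,3,0](3)
Move 7: P1 pit0 -> P1=[0,1,1,5,2,6](5) P2=[5,0,0,4,3,0](3)

Answer: 0 1 1 5 2 6 5 5 0 0 4 3 0 3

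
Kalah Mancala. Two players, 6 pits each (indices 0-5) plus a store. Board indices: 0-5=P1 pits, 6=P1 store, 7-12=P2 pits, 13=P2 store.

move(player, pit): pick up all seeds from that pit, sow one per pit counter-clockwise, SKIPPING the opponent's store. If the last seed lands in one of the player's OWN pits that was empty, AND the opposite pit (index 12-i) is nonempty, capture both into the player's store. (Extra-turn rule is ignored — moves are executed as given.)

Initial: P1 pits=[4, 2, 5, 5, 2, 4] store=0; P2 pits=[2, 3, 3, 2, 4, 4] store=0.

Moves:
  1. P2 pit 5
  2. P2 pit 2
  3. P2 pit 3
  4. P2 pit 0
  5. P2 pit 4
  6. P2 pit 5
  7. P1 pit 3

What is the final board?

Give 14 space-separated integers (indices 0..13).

Answer: 2 4 7 0 3 4 0 0 4 0 0 0 0 16

Derivation:
Move 1: P2 pit5 -> P1=[5,3,6,5,2,4](0) P2=[2,3,3,2,4,0](1)
Move 2: P2 pit2 -> P1=[0,3,6,5,2,4](0) P2=[2,3,0,3,5,0](7)
Move 3: P2 pit3 -> P1=[0,3,6,5,2,4](0) P2=[2,3,0,0,6,1](8)
Move 4: P2 pit0 -> P1=[0,3,6,0,2,4](0) P2=[0,4,0,0,6,1](14)
Move 5: P2 pit4 -> P1=[1,4,7,1,2,4](0) P2=[0,4,0,0,0,2](15)
Move 6: P2 pit5 -> P1=[2,4,7,1,2,4](0) P2=[0,4,0,0,0,0](16)
Move 7: P1 pit3 -> P1=[2,4,7,0,3,4](0) P2=[0,4,0,0,0,0](16)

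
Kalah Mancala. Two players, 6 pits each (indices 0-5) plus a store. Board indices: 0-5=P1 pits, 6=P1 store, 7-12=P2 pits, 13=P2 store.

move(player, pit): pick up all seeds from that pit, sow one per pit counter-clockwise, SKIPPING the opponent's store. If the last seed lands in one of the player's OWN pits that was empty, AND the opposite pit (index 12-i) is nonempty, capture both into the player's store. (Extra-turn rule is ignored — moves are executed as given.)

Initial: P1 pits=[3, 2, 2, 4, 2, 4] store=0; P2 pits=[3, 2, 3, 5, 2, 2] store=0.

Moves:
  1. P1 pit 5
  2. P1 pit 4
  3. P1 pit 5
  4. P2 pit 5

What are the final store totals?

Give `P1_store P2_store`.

Answer: 3 1

Derivation:
Move 1: P1 pit5 -> P1=[3,2,2,4,2,0](1) P2=[4,3,4,5,2,2](0)
Move 2: P1 pit4 -> P1=[3,2,2,4,0,1](2) P2=[4,3,4,5,2,2](0)
Move 3: P1 pit5 -> P1=[3,2,2,4,0,0](3) P2=[4,3,4,5,2,2](0)
Move 4: P2 pit5 -> P1=[4,2,2,4,0,0](3) P2=[4,3,4,5,2,0](1)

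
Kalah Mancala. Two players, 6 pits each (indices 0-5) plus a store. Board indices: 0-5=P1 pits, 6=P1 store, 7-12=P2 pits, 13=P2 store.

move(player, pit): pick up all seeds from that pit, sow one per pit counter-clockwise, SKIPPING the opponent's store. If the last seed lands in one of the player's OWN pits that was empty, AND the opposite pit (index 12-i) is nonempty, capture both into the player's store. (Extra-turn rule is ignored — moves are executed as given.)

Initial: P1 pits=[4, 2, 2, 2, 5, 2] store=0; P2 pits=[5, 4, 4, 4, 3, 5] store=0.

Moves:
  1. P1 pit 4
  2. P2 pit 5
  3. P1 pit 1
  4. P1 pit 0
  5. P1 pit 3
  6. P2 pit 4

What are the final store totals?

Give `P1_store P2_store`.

Answer: 8 2

Derivation:
Move 1: P1 pit4 -> P1=[4,2,2,2,0,3](1) P2=[6,5,5,4,3,5](0)
Move 2: P2 pit5 -> P1=[5,3,3,3,0,3](1) P2=[6,5,5,4,3,0](1)
Move 3: P1 pit1 -> P1=[5,0,4,4,0,3](7) P2=[6,0,5,4,3,0](1)
Move 4: P1 pit0 -> P1=[0,1,5,5,1,4](7) P2=[6,0,5,4,3,0](1)
Move 5: P1 pit3 -> P1=[0,1,5,0,2,5](8) P2=[7,1,5,4,3,0](1)
Move 6: P2 pit4 -> P1=[1,1,5,0,2,5](8) P2=[7,1,5,4,0,1](2)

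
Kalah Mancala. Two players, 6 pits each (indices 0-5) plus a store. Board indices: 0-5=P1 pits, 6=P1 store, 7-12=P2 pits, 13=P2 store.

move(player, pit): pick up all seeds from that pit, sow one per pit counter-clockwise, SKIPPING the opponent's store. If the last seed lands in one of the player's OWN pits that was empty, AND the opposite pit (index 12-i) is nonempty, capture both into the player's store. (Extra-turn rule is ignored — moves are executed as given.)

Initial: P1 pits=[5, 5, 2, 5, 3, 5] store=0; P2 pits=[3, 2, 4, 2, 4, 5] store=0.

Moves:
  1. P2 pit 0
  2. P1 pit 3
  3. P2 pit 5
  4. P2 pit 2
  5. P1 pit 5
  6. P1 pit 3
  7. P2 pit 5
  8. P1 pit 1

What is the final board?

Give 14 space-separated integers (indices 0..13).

Move 1: P2 pit0 -> P1=[5,5,2,5,3,5](0) P2=[0,3,5,3,4,5](0)
Move 2: P1 pit3 -> P1=[5,5,2,0,4,6](1) P2=[1,4,5,3,4,5](0)
Move 3: P2 pit5 -> P1=[6,6,3,1,4,6](1) P2=[1,4,5,3,4,0](1)
Move 4: P2 pit2 -> P1=[7,6,3,1,4,6](1) P2=[1,4,0,4,5,1](2)
Move 5: P1 pit5 -> P1=[7,6,3,1,4,0](2) P2=[2,5,1,5,6,1](2)
Move 6: P1 pit3 -> P1=[7,6,3,0,5,0](2) P2=[2,5,1,5,6,1](2)
Move 7: P2 pit5 -> P1=[7,6,3,0,5,0](2) P2=[2,5,1,5,6,0](3)
Move 8: P1 pit1 -> P1=[7,0,4,1,6,1](3) P2=[3,5,1,5,6,0](3)

Answer: 7 0 4 1 6 1 3 3 5 1 5 6 0 3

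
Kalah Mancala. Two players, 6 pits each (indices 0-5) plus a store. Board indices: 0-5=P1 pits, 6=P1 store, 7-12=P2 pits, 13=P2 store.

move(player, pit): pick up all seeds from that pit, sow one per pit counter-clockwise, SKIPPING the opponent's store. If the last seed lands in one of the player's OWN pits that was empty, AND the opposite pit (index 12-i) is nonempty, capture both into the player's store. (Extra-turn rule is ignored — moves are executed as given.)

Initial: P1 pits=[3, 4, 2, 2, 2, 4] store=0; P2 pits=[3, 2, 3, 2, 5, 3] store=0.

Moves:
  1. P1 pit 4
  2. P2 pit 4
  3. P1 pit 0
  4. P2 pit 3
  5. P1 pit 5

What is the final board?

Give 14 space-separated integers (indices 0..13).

Move 1: P1 pit4 -> P1=[3,4,2,2,0,5](1) P2=[3,2,3,2,5,3](0)
Move 2: P2 pit4 -> P1=[4,5,3,2,0,5](1) P2=[3,2,3,2,0,4](1)
Move 3: P1 pit0 -> P1=[0,6,4,3,0,5](4) P2=[3,0,3,2,0,4](1)
Move 4: P2 pit3 -> P1=[0,6,4,3,0,5](4) P2=[3,0,3,0,1,5](1)
Move 5: P1 pit5 -> P1=[0,6,4,3,0,0](5) P2=[4,1,4,1,1,5](1)

Answer: 0 6 4 3 0 0 5 4 1 4 1 1 5 1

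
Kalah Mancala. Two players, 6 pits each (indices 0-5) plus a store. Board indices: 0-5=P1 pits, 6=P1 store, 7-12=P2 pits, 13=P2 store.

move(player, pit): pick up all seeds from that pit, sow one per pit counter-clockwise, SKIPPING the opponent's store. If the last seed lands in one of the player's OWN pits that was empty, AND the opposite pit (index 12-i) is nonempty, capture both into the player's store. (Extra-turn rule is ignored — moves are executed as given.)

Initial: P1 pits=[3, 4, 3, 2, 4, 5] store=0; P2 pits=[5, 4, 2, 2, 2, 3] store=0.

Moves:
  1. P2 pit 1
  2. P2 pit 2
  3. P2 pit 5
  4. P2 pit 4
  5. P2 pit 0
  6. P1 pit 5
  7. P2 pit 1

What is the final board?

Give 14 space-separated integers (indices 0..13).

Move 1: P2 pit1 -> P1=[3,4,3,2,4,5](0) P2=[5,0,3,3,3,4](0)
Move 2: P2 pit2 -> P1=[3,4,3,2,4,5](0) P2=[5,0,0,4,4,5](0)
Move 3: P2 pit5 -> P1=[4,5,4,3,4,5](0) P2=[5,0,0,4,4,0](1)
Move 4: P2 pit4 -> P1=[5,6,4,3,4,5](0) P2=[5,0,0,4,0,1](2)
Move 5: P2 pit0 -> P1=[5,6,4,3,4,5](0) P2=[0,1,1,5,1,2](2)
Move 6: P1 pit5 -> P1=[5,6,4,3,4,0](1) P2=[1,2,2,6,1,2](2)
Move 7: P2 pit1 -> P1=[5,6,4,3,4,0](1) P2=[1,0,3,7,1,2](2)

Answer: 5 6 4 3 4 0 1 1 0 3 7 1 2 2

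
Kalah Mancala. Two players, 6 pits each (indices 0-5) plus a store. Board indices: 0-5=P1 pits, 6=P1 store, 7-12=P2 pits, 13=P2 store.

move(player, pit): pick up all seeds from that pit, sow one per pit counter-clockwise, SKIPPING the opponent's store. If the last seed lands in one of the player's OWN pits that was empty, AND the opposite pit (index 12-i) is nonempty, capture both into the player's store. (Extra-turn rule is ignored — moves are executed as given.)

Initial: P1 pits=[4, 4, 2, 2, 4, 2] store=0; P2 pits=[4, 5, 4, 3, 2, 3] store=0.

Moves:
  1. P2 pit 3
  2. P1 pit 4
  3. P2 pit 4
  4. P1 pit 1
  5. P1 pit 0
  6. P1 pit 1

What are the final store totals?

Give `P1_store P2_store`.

Answer: 1 2

Derivation:
Move 1: P2 pit3 -> P1=[4,4,2,2,4,2](0) P2=[4,5,4,0,3,4](1)
Move 2: P1 pit4 -> P1=[4,4,2,2,0,3](1) P2=[5,6,4,0,3,4](1)
Move 3: P2 pit4 -> P1=[5,4,2,2,0,3](1) P2=[5,6,4,0,0,5](2)
Move 4: P1 pit1 -> P1=[5,0,3,3,1,4](1) P2=[5,6,4,0,0,5](2)
Move 5: P1 pit0 -> P1=[0,1,4,4,2,5](1) P2=[5,6,4,0,0,5](2)
Move 6: P1 pit1 -> P1=[0,0,5,4,2,5](1) P2=[5,6,4,0,0,5](2)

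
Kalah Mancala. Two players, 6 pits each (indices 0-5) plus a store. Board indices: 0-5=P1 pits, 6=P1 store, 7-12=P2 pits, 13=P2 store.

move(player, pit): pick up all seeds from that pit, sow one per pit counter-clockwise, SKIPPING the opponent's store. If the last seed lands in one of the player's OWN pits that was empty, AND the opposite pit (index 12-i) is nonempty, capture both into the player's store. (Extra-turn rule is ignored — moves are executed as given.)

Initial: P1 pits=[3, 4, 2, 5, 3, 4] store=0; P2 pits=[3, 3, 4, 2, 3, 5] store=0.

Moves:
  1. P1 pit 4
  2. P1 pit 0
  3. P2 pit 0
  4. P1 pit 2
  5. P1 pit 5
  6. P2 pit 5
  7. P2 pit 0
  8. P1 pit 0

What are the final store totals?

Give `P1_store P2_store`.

Answer: 2 1

Derivation:
Move 1: P1 pit4 -> P1=[3,4,2,5,0,5](1) P2=[4,3,4,2,3,5](0)
Move 2: P1 pit0 -> P1=[0,5,3,6,0,5](1) P2=[4,3,4,2,3,5](0)
Move 3: P2 pit0 -> P1=[0,5,3,6,0,5](1) P2=[0,4,5,3,4,5](0)
Move 4: P1 pit2 -> P1=[0,5,0,7,1,6](1) P2=[0,4,5,3,4,5](0)
Move 5: P1 pit5 -> P1=[0,5,0,7,1,0](2) P2=[1,5,6,4,5,5](0)
Move 6: P2 pit5 -> P1=[1,6,1,8,1,0](2) P2=[1,5,6,4,5,0](1)
Move 7: P2 pit0 -> P1=[1,6,1,8,1,0](2) P2=[0,6,6,4,5,0](1)
Move 8: P1 pit0 -> P1=[0,7,1,8,1,0](2) P2=[0,6,6,4,5,0](1)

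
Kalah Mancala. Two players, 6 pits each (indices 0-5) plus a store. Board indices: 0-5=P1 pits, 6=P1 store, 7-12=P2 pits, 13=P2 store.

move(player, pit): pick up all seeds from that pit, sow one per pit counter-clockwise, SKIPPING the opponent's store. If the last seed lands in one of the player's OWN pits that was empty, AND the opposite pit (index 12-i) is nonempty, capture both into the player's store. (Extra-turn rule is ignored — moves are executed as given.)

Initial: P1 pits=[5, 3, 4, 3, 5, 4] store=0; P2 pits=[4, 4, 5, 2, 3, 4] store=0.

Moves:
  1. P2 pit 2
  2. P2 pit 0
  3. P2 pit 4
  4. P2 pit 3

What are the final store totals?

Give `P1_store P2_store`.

Move 1: P2 pit2 -> P1=[6,3,4,3,5,4](0) P2=[4,4,0,3,4,5](1)
Move 2: P2 pit0 -> P1=[6,3,4,3,5,4](0) P2=[0,5,1,4,5,5](1)
Move 3: P2 pit4 -> P1=[7,4,5,3,5,4](0) P2=[0,5,1,4,0,6](2)
Move 4: P2 pit3 -> P1=[8,4,5,3,5,4](0) P2=[0,5,1,0,1,7](3)

Answer: 0 3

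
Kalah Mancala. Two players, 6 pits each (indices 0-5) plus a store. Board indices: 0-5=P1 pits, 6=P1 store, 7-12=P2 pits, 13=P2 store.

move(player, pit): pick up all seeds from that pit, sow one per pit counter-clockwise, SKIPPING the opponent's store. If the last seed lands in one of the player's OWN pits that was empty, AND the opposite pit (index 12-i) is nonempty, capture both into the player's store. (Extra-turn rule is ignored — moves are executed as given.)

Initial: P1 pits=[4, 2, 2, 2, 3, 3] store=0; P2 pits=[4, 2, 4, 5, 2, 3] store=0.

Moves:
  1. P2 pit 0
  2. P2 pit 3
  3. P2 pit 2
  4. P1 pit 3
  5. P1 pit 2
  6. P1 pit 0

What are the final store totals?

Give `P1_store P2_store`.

Move 1: P2 pit0 -> P1=[4,2,2,2,3,3](0) P2=[0,3,5,6,3,3](0)
Move 2: P2 pit3 -> P1=[5,3,3,2,3,3](0) P2=[0,3,5,0,4,4](1)
Move 3: P2 pit2 -> P1=[6,3,3,2,3,3](0) P2=[0,3,0,1,5,5](2)
Move 4: P1 pit3 -> P1=[6,3,3,0,4,4](0) P2=[0,3,0,1,5,5](2)
Move 5: P1 pit2 -> P1=[6,3,0,1,5,5](0) P2=[0,3,0,1,5,5](2)
Move 6: P1 pit0 -> P1=[0,4,1,2,6,6](1) P2=[0,3,0,1,5,5](2)

Answer: 1 2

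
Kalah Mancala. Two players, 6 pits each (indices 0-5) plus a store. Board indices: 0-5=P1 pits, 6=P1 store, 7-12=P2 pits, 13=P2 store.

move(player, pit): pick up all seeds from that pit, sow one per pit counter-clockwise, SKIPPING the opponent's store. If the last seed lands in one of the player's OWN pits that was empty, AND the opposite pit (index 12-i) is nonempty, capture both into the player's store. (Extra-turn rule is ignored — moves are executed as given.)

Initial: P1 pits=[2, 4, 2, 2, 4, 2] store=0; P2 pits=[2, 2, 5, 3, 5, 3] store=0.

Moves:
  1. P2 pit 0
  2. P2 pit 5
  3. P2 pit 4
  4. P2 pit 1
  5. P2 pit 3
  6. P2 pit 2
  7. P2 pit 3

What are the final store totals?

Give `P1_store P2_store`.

Move 1: P2 pit0 -> P1=[2,4,2,2,4,2](0) P2=[0,3,6,3,5,3](0)
Move 2: P2 pit5 -> P1=[3,5,2,2,4,2](0) P2=[0,3,6,3,5,0](1)
Move 3: P2 pit4 -> P1=[4,6,3,2,4,2](0) P2=[0,3,6,3,0,1](2)
Move 4: P2 pit1 -> P1=[4,0,3,2,4,2](0) P2=[0,0,7,4,0,1](9)
Move 5: P2 pit3 -> P1=[5,0,3,2,4,2](0) P2=[0,0,7,0,1,2](10)
Move 6: P2 pit2 -> P1=[6,1,4,2,4,2](0) P2=[0,0,0,1,2,3](11)
Move 7: P2 pit3 -> P1=[6,1,4,2,4,2](0) P2=[0,0,0,0,3,3](11)

Answer: 0 11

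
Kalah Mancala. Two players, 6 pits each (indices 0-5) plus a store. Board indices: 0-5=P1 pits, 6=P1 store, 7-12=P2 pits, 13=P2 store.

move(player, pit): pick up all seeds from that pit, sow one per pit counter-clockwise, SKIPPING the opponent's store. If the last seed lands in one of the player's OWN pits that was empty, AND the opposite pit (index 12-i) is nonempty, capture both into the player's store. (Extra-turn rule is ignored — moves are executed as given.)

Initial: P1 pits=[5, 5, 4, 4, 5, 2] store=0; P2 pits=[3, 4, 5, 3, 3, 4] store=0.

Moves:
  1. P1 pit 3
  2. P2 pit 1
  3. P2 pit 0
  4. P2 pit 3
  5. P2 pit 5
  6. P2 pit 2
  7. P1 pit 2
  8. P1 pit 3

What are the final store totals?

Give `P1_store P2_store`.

Move 1: P1 pit3 -> P1=[5,5,4,0,6,3](1) P2=[4,4,5,3,3,4](0)
Move 2: P2 pit1 -> P1=[5,5,4,0,6,3](1) P2=[4,0,6,4,4,5](0)
Move 3: P2 pit0 -> P1=[5,5,4,0,6,3](1) P2=[0,1,7,5,5,5](0)
Move 4: P2 pit3 -> P1=[6,6,4,0,6,3](1) P2=[0,1,7,0,6,6](1)
Move 5: P2 pit5 -> P1=[7,7,5,1,7,3](1) P2=[0,1,7,0,6,0](2)
Move 6: P2 pit2 -> P1=[8,8,6,1,7,3](1) P2=[0,1,0,1,7,1](3)
Move 7: P1 pit2 -> P1=[8,8,0,2,8,4](2) P2=[1,2,0,1,7,1](3)
Move 8: P1 pit3 -> P1=[8,8,0,0,9,5](2) P2=[1,2,0,1,7,1](3)

Answer: 2 3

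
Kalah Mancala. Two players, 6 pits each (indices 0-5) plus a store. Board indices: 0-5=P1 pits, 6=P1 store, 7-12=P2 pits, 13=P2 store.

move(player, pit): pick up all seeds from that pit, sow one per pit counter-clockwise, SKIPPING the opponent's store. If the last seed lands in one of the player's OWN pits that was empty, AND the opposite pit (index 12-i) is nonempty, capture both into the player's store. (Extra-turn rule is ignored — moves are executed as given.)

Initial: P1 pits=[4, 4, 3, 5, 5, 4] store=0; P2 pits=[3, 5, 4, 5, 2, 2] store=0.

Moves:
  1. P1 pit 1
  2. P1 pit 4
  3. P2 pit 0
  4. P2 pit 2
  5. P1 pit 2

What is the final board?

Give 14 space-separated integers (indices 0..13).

Move 1: P1 pit1 -> P1=[4,0,4,6,6,5](0) P2=[3,5,4,5,2,2](0)
Move 2: P1 pit4 -> P1=[4,0,4,6,0,6](1) P2=[4,6,5,6,2,2](0)
Move 3: P2 pit0 -> P1=[4,0,4,6,0,6](1) P2=[0,7,6,7,3,2](0)
Move 4: P2 pit2 -> P1=[5,1,4,6,0,6](1) P2=[0,7,0,8,4,3](1)
Move 5: P1 pit2 -> P1=[5,1,0,7,1,7](2) P2=[0,7,0,8,4,3](1)

Answer: 5 1 0 7 1 7 2 0 7 0 8 4 3 1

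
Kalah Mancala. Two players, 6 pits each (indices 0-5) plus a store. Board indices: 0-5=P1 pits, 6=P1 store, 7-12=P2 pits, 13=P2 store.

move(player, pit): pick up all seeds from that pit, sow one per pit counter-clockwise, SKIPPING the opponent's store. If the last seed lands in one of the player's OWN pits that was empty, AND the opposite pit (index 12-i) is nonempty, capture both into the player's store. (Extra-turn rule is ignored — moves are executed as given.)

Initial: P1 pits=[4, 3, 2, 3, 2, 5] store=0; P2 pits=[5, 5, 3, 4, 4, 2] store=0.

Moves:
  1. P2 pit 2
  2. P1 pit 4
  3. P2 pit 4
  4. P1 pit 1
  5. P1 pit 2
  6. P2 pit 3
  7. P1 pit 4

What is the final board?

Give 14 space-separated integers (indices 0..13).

Answer: 6 1 0 5 0 9 3 5 5 0 0 1 5 2

Derivation:
Move 1: P2 pit2 -> P1=[4,3,2,3,2,5](0) P2=[5,5,0,5,5,3](0)
Move 2: P1 pit4 -> P1=[4,3,2,3,0,6](1) P2=[5,5,0,5,5,3](0)
Move 3: P2 pit4 -> P1=[5,4,3,3,0,6](1) P2=[5,5,0,5,0,4](1)
Move 4: P1 pit1 -> P1=[5,0,4,4,1,7](1) P2=[5,5,0,5,0,4](1)
Move 5: P1 pit2 -> P1=[5,0,0,5,2,8](2) P2=[5,5,0,5,0,4](1)
Move 6: P2 pit3 -> P1=[6,1,0,5,2,8](2) P2=[5,5,0,0,1,5](2)
Move 7: P1 pit4 -> P1=[6,1,0,5,0,9](3) P2=[5,5,0,0,1,5](2)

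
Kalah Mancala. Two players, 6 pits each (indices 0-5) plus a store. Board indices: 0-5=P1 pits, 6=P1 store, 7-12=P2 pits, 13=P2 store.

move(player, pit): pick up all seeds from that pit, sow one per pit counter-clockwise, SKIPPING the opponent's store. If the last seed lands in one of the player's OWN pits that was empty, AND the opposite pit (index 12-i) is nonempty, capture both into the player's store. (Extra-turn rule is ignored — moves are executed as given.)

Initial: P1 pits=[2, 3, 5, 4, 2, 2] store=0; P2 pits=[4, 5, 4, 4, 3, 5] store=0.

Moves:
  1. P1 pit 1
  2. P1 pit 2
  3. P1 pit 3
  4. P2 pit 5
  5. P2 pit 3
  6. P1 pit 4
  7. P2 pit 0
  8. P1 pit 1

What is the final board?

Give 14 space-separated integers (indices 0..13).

Move 1: P1 pit1 -> P1=[2,0,6,5,3,2](0) P2=[4,5,4,4,3,5](0)
Move 2: P1 pit2 -> P1=[2,0,0,6,4,3](1) P2=[5,6,4,4,3,5](0)
Move 3: P1 pit3 -> P1=[2,0,0,0,5,4](2) P2=[6,7,5,4,3,5](0)
Move 4: P2 pit5 -> P1=[3,1,1,1,5,4](2) P2=[6,7,5,4,3,0](1)
Move 5: P2 pit3 -> P1=[4,1,1,1,5,4](2) P2=[6,7,5,0,4,1](2)
Move 6: P1 pit4 -> P1=[4,1,1,1,0,5](3) P2=[7,8,6,0,4,1](2)
Move 7: P2 pit0 -> P1=[5,1,1,1,0,5](3) P2=[0,9,7,1,5,2](3)
Move 8: P1 pit1 -> P1=[5,0,2,1,0,5](3) P2=[0,9,7,1,5,2](3)

Answer: 5 0 2 1 0 5 3 0 9 7 1 5 2 3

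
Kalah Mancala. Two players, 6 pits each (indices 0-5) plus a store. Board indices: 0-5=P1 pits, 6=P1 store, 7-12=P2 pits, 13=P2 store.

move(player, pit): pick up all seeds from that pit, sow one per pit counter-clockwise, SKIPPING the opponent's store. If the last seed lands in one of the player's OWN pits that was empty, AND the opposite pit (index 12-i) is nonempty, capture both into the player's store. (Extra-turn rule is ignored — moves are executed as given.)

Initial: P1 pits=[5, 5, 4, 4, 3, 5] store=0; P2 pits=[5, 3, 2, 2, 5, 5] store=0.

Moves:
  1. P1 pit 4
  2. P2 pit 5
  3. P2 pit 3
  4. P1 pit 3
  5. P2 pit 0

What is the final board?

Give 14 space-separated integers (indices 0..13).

Move 1: P1 pit4 -> P1=[5,5,4,4,0,6](1) P2=[6,3,2,2,5,5](0)
Move 2: P2 pit5 -> P1=[6,6,5,5,0,6](1) P2=[6,3,2,2,5,0](1)
Move 3: P2 pit3 -> P1=[0,6,5,5,0,6](1) P2=[6,3,2,0,6,0](8)
Move 4: P1 pit3 -> P1=[0,6,5,0,1,7](2) P2=[7,4,2,0,6,0](8)
Move 5: P2 pit0 -> P1=[1,6,5,0,1,7](2) P2=[0,5,3,1,7,1](9)

Answer: 1 6 5 0 1 7 2 0 5 3 1 7 1 9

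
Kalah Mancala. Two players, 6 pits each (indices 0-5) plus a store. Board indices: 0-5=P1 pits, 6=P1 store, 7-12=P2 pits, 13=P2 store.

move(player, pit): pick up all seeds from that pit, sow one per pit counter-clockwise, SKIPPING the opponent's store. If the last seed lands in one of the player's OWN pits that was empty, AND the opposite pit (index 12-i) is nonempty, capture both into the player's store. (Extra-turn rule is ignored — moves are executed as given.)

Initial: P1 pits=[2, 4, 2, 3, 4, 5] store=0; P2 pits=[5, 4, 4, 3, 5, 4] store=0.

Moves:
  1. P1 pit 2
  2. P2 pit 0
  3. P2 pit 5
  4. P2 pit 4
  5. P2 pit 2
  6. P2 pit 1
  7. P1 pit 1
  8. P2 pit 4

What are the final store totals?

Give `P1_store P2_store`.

Move 1: P1 pit2 -> P1=[2,4,0,4,5,5](0) P2=[5,4,4,3,5,4](0)
Move 2: P2 pit0 -> P1=[2,4,0,4,5,5](0) P2=[0,5,5,4,6,5](0)
Move 3: P2 pit5 -> P1=[3,5,1,5,5,5](0) P2=[0,5,5,4,6,0](1)
Move 4: P2 pit4 -> P1=[4,6,2,6,5,5](0) P2=[0,5,5,4,0,1](2)
Move 5: P2 pit2 -> P1=[5,6,2,6,5,5](0) P2=[0,5,0,5,1,2](3)
Move 6: P2 pit1 -> P1=[5,6,2,6,5,5](0) P2=[0,0,1,6,2,3](4)
Move 7: P1 pit1 -> P1=[5,0,3,7,6,6](1) P2=[1,0,1,6,2,3](4)
Move 8: P2 pit4 -> P1=[5,0,3,7,6,6](1) P2=[1,0,1,6,0,4](5)

Answer: 1 5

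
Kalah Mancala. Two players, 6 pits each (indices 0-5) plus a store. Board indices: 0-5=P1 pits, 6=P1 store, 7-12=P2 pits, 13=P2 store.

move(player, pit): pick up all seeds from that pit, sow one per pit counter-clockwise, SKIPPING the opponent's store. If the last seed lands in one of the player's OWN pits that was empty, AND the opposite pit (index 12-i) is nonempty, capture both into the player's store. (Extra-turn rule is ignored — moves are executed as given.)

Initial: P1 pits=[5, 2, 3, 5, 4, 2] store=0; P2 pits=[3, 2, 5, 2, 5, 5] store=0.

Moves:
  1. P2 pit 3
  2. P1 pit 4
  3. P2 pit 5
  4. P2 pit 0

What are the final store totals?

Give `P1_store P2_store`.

Answer: 1 1

Derivation:
Move 1: P2 pit3 -> P1=[5,2,3,5,4,2](0) P2=[3,2,5,0,6,6](0)
Move 2: P1 pit4 -> P1=[5,2,3,5,0,3](1) P2=[4,3,5,0,6,6](0)
Move 3: P2 pit5 -> P1=[6,3,4,6,1,3](1) P2=[4,3,5,0,6,0](1)
Move 4: P2 pit0 -> P1=[6,3,4,6,1,3](1) P2=[0,4,6,1,7,0](1)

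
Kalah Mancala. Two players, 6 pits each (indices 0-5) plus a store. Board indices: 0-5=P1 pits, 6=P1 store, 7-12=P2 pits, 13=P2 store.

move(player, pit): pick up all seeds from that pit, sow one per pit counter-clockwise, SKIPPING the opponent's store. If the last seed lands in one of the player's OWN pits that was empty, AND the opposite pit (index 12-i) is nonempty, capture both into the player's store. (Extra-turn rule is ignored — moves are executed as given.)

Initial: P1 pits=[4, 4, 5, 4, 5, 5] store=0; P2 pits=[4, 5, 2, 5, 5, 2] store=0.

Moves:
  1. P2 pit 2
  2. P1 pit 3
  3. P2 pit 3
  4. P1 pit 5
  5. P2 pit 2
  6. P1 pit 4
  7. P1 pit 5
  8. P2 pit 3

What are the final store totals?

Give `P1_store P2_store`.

Answer: 4 2

Derivation:
Move 1: P2 pit2 -> P1=[4,4,5,4,5,5](0) P2=[4,5,0,6,6,2](0)
Move 2: P1 pit3 -> P1=[4,4,5,0,6,6](1) P2=[5,5,0,6,6,2](0)
Move 3: P2 pit3 -> P1=[5,5,6,0,6,6](1) P2=[5,5,0,0,7,3](1)
Move 4: P1 pit5 -> P1=[5,5,6,0,6,0](2) P2=[6,6,1,1,8,3](1)
Move 5: P2 pit2 -> P1=[5,5,6,0,6,0](2) P2=[6,6,0,2,8,3](1)
Move 6: P1 pit4 -> P1=[5,5,6,0,0,1](3) P2=[7,7,1,3,8,3](1)
Move 7: P1 pit5 -> P1=[5,5,6,0,0,0](4) P2=[7,7,1,3,8,3](1)
Move 8: P2 pit3 -> P1=[5,5,6,0,0,0](4) P2=[7,7,1,0,9,4](2)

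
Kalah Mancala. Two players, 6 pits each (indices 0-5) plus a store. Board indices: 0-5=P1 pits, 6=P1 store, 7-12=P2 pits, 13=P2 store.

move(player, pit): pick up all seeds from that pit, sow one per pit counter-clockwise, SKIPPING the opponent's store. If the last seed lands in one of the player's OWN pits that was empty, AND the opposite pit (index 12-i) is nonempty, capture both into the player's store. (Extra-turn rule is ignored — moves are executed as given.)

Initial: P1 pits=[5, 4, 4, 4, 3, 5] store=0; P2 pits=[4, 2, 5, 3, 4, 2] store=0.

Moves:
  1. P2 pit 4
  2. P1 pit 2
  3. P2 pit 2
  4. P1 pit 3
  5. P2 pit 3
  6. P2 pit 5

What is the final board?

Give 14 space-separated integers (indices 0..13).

Move 1: P2 pit4 -> P1=[6,5,4,4,3,5](0) P2=[4,2,5,3,0,3](1)
Move 2: P1 pit2 -> P1=[6,5,0,5,4,6](1) P2=[4,2,5,3,0,3](1)
Move 3: P2 pit2 -> P1=[7,5,0,5,4,6](1) P2=[4,2,0,4,1,4](2)
Move 4: P1 pit3 -> P1=[7,5,0,0,5,7](2) P2=[5,3,0,4,1,4](2)
Move 5: P2 pit3 -> P1=[8,5,0,0,5,7](2) P2=[5,3,0,0,2,5](3)
Move 6: P2 pit5 -> P1=[9,6,1,1,5,7](2) P2=[5,3,0,0,2,0](4)

Answer: 9 6 1 1 5 7 2 5 3 0 0 2 0 4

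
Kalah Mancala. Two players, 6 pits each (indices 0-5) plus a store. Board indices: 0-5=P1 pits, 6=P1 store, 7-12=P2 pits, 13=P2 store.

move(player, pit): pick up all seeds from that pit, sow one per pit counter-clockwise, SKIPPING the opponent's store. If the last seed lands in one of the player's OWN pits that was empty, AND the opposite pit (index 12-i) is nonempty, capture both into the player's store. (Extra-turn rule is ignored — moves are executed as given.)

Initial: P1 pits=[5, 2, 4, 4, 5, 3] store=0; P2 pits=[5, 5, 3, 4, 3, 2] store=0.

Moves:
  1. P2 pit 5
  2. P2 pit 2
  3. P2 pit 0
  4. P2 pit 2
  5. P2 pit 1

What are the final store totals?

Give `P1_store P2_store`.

Answer: 0 9

Derivation:
Move 1: P2 pit5 -> P1=[6,2,4,4,5,3](0) P2=[5,5,3,4,3,0](1)
Move 2: P2 pit2 -> P1=[0,2,4,4,5,3](0) P2=[5,5,0,5,4,0](8)
Move 3: P2 pit0 -> P1=[0,2,4,4,5,3](0) P2=[0,6,1,6,5,1](8)
Move 4: P2 pit2 -> P1=[0,2,4,4,5,3](0) P2=[0,6,0,7,5,1](8)
Move 5: P2 pit1 -> P1=[1,2,4,4,5,3](0) P2=[0,0,1,8,6,2](9)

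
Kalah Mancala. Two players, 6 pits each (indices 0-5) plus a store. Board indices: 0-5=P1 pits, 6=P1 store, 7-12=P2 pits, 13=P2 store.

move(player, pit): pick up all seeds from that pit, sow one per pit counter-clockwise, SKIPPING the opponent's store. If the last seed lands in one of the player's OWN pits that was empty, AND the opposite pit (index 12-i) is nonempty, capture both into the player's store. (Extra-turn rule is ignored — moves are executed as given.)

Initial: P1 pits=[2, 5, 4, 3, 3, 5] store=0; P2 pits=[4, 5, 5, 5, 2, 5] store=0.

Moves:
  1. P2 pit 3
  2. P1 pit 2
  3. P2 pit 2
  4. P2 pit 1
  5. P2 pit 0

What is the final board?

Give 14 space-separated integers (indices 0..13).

Answer: 4 6 0 4 4 6 1 0 1 2 3 6 8 3

Derivation:
Move 1: P2 pit3 -> P1=[3,6,4,3,3,5](0) P2=[4,5,5,0,3,6](1)
Move 2: P1 pit2 -> P1=[3,6,0,4,4,6](1) P2=[4,5,5,0,3,6](1)
Move 3: P2 pit2 -> P1=[4,6,0,4,4,6](1) P2=[4,5,0,1,4,7](2)
Move 4: P2 pit1 -> P1=[4,6,0,4,4,6](1) P2=[4,0,1,2,5,8](3)
Move 5: P2 pit0 -> P1=[4,6,0,4,4,6](1) P2=[0,1,2,3,6,8](3)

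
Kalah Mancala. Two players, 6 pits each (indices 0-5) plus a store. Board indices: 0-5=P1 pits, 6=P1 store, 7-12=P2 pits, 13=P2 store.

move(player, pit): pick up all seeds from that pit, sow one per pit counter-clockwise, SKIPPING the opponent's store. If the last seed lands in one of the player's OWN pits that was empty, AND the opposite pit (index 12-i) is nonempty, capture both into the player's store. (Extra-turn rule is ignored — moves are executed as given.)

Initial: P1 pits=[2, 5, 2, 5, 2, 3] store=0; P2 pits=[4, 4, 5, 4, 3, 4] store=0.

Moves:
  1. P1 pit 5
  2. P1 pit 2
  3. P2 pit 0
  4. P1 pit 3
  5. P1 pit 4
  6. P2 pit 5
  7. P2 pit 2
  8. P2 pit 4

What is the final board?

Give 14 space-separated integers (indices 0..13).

Move 1: P1 pit5 -> P1=[2,5,2,5,2,0](1) P2=[5,5,5,4,3,4](0)
Move 2: P1 pit2 -> P1=[2,5,0,6,3,0](1) P2=[5,5,5,4,3,4](0)
Move 3: P2 pit0 -> P1=[2,5,0,6,3,0](1) P2=[0,6,6,5,4,5](0)
Move 4: P1 pit3 -> P1=[2,5,0,0,4,1](2) P2=[1,7,7,5,4,5](0)
Move 5: P1 pit4 -> P1=[2,5,0,0,0,2](3) P2=[2,8,7,5,4,5](0)
Move 6: P2 pit5 -> P1=[3,6,1,1,0,2](3) P2=[2,8,7,5,4,0](1)
Move 7: P2 pit2 -> P1=[4,7,2,1,0,2](3) P2=[2,8,0,6,5,1](2)
Move 8: P2 pit4 -> P1=[5,8,3,1,0,2](3) P2=[2,8,0,6,0,2](3)

Answer: 5 8 3 1 0 2 3 2 8 0 6 0 2 3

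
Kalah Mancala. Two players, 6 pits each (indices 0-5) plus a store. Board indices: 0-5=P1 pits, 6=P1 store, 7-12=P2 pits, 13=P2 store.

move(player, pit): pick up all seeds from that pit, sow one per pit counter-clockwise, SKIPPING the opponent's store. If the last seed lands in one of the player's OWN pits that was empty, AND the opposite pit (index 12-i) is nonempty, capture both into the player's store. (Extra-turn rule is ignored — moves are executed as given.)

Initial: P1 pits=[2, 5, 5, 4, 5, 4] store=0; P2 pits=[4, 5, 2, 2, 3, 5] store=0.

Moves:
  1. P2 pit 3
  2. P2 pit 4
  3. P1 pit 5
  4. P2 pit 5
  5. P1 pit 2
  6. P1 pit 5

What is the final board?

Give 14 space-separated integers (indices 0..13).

Move 1: P2 pit3 -> P1=[2,5,5,4,5,4](0) P2=[4,5,2,0,4,6](0)
Move 2: P2 pit4 -> P1=[3,6,5,4,5,4](0) P2=[4,5,2,0,0,7](1)
Move 3: P1 pit5 -> P1=[3,6,5,4,5,0](1) P2=[5,6,3,0,0,7](1)
Move 4: P2 pit5 -> P1=[4,7,6,5,6,1](1) P2=[5,6,3,0,0,0](2)
Move 5: P1 pit2 -> P1=[4,7,0,6,7,2](2) P2=[6,7,3,0,0,0](2)
Move 6: P1 pit5 -> P1=[4,7,0,6,7,0](3) P2=[7,7,3,0,0,0](2)

Answer: 4 7 0 6 7 0 3 7 7 3 0 0 0 2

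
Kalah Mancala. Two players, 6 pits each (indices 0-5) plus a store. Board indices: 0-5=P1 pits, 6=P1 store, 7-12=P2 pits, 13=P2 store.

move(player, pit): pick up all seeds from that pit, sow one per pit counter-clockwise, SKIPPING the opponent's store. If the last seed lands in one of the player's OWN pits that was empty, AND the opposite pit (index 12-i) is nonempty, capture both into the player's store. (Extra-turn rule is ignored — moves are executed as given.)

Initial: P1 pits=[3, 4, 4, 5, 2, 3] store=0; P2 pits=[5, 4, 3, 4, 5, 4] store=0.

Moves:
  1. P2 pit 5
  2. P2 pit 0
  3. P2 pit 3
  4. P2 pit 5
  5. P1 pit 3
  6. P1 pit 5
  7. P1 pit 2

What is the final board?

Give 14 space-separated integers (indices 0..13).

Move 1: P2 pit5 -> P1=[4,5,5,5,2,3](0) P2=[5,4,3,4,5,0](1)
Move 2: P2 pit0 -> P1=[0,5,5,5,2,3](0) P2=[0,5,4,5,6,0](6)
Move 3: P2 pit3 -> P1=[1,6,5,5,2,3](0) P2=[0,5,4,0,7,1](7)
Move 4: P2 pit5 -> P1=[1,6,5,5,2,3](0) P2=[0,5,4,0,7,0](8)
Move 5: P1 pit3 -> P1=[1,6,5,0,3,4](1) P2=[1,6,4,0,7,0](8)
Move 6: P1 pit5 -> P1=[1,6,5,0,3,0](2) P2=[2,7,5,0,7,0](8)
Move 7: P1 pit2 -> P1=[1,6,0,1,4,1](3) P2=[3,7,5,0,7,0](8)

Answer: 1 6 0 1 4 1 3 3 7 5 0 7 0 8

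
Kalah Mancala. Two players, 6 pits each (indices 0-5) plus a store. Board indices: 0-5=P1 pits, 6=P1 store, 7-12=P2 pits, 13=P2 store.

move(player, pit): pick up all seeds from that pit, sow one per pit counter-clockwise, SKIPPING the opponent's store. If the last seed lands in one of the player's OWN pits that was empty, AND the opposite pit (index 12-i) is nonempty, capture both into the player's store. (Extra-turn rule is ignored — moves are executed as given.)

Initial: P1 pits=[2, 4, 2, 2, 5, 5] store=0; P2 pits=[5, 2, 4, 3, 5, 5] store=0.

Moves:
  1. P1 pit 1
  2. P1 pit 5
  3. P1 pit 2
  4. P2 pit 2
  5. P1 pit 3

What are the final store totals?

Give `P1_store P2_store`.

Move 1: P1 pit1 -> P1=[2,0,3,3,6,6](0) P2=[5,2,4,3,5,5](0)
Move 2: P1 pit5 -> P1=[2,0,3,3,6,0](1) P2=[6,3,5,4,6,5](0)
Move 3: P1 pit2 -> P1=[2,0,0,4,7,0](8) P2=[0,3,5,4,6,5](0)
Move 4: P2 pit2 -> P1=[3,0,0,4,7,0](8) P2=[0,3,0,5,7,6](1)
Move 5: P1 pit3 -> P1=[3,0,0,0,8,1](9) P2=[1,3,0,5,7,6](1)

Answer: 9 1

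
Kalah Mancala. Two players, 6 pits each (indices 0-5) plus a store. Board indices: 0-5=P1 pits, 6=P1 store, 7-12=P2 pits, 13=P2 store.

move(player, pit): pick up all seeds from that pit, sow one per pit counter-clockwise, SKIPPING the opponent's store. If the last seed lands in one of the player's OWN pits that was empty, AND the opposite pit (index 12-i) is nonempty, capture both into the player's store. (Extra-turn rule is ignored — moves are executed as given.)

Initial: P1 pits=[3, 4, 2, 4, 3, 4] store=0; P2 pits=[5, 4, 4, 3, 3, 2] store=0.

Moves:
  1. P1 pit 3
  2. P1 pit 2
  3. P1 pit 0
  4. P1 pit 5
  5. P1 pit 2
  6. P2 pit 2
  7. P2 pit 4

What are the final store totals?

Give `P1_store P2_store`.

Answer: 2 2

Derivation:
Move 1: P1 pit3 -> P1=[3,4,2,0,4,5](1) P2=[6,4,4,3,3,2](0)
Move 2: P1 pit2 -> P1=[3,4,0,1,5,5](1) P2=[6,4,4,3,3,2](0)
Move 3: P1 pit0 -> P1=[0,5,1,2,5,5](1) P2=[6,4,4,3,3,2](0)
Move 4: P1 pit5 -> P1=[0,5,1,2,5,0](2) P2=[7,5,5,4,3,2](0)
Move 5: P1 pit2 -> P1=[0,5,0,3,5,0](2) P2=[7,5,5,4,3,2](0)
Move 6: P2 pit2 -> P1=[1,5,0,3,5,0](2) P2=[7,5,0,5,4,3](1)
Move 7: P2 pit4 -> P1=[2,6,0,3,5,0](2) P2=[7,5,0,5,0,4](2)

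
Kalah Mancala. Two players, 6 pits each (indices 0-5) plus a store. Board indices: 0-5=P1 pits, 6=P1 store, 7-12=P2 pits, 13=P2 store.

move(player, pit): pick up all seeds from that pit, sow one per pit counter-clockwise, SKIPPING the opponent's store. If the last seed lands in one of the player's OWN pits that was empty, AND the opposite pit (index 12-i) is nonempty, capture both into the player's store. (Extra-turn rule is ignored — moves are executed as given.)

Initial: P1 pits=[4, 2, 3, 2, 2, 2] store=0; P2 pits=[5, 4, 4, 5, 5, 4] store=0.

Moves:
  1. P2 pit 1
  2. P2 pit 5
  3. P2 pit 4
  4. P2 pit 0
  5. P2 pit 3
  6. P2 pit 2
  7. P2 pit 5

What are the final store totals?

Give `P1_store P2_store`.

Answer: 0 5

Derivation:
Move 1: P2 pit1 -> P1=[4,2,3,2,2,2](0) P2=[5,0,5,6,6,5](0)
Move 2: P2 pit5 -> P1=[5,3,4,3,2,2](0) P2=[5,0,5,6,6,0](1)
Move 3: P2 pit4 -> P1=[6,4,5,4,2,2](0) P2=[5,0,5,6,0,1](2)
Move 4: P2 pit0 -> P1=[6,4,5,4,2,2](0) P2=[0,1,6,7,1,2](2)
Move 5: P2 pit3 -> P1=[7,5,6,5,2,2](0) P2=[0,1,6,0,2,3](3)
Move 6: P2 pit2 -> P1=[8,6,6,5,2,2](0) P2=[0,1,0,1,3,4](4)
Move 7: P2 pit5 -> P1=[9,7,7,5,2,2](0) P2=[0,1,0,1,3,0](5)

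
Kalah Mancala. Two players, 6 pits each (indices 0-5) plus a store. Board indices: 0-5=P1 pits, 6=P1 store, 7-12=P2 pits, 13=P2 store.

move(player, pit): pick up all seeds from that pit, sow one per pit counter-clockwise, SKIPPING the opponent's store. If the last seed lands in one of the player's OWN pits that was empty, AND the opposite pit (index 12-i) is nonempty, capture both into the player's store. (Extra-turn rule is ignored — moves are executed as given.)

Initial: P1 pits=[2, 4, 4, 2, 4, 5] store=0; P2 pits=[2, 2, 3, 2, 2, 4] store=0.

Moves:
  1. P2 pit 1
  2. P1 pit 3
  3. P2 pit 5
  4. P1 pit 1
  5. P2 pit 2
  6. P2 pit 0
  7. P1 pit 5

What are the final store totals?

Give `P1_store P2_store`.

Move 1: P2 pit1 -> P1=[2,4,4,2,4,5](0) P2=[2,0,4,3,2,4](0)
Move 2: P1 pit3 -> P1=[2,4,4,0,5,6](0) P2=[2,0,4,3,2,4](0)
Move 3: P2 pit5 -> P1=[3,5,5,0,5,6](0) P2=[2,0,4,3,2,0](1)
Move 4: P1 pit1 -> P1=[3,0,6,1,6,7](1) P2=[2,0,4,3,2,0](1)
Move 5: P2 pit2 -> P1=[3,0,6,1,6,7](1) P2=[2,0,0,4,3,1](2)
Move 6: P2 pit0 -> P1=[3,0,6,0,6,7](1) P2=[0,1,0,4,3,1](4)
Move 7: P1 pit5 -> P1=[3,0,6,0,6,0](2) P2=[1,2,1,5,4,2](4)

Answer: 2 4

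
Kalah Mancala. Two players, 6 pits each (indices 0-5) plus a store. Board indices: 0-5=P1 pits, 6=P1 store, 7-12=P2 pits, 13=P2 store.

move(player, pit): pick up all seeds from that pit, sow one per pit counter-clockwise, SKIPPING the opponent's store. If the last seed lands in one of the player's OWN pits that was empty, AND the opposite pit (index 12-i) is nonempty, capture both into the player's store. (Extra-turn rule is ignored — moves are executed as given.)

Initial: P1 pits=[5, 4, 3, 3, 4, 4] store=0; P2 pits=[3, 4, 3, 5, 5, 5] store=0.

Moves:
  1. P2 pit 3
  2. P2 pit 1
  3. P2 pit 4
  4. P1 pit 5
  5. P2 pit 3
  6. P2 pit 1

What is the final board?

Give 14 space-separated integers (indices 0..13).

Answer: 7 0 4 4 5 0 1 4 0 6 0 0 8 9

Derivation:
Move 1: P2 pit3 -> P1=[6,5,3,3,4,4](0) P2=[3,4,3,0,6,6](1)
Move 2: P2 pit1 -> P1=[6,5,3,3,4,4](0) P2=[3,0,4,1,7,7](1)
Move 3: P2 pit4 -> P1=[7,6,4,4,5,4](0) P2=[3,0,4,1,0,8](2)
Move 4: P1 pit5 -> P1=[7,6,4,4,5,0](1) P2=[4,1,5,1,0,8](2)
Move 5: P2 pit3 -> P1=[7,0,4,4,5,0](1) P2=[4,1,5,0,0,8](9)
Move 6: P2 pit1 -> P1=[7,0,4,4,5,0](1) P2=[4,0,6,0,0,8](9)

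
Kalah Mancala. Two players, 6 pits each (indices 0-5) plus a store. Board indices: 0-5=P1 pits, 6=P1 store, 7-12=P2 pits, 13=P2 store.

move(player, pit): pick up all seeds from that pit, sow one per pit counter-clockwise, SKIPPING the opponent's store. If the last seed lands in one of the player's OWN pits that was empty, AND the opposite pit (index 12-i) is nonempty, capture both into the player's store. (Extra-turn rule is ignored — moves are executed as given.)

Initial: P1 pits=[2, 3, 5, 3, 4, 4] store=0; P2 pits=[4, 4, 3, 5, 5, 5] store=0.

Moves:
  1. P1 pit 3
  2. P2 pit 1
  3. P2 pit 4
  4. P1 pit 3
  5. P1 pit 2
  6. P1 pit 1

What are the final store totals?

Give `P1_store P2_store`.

Answer: 2 1

Derivation:
Move 1: P1 pit3 -> P1=[2,3,5,0,5,5](1) P2=[4,4,3,5,5,5](0)
Move 2: P2 pit1 -> P1=[2,3,5,0,5,5](1) P2=[4,0,4,6,6,6](0)
Move 3: P2 pit4 -> P1=[3,4,6,1,5,5](1) P2=[4,0,4,6,0,7](1)
Move 4: P1 pit3 -> P1=[3,4,6,0,6,5](1) P2=[4,0,4,6,0,7](1)
Move 5: P1 pit2 -> P1=[3,4,0,1,7,6](2) P2=[5,1,4,6,0,7](1)
Move 6: P1 pit1 -> P1=[3,0,1,2,8,7](2) P2=[5,1,4,6,0,7](1)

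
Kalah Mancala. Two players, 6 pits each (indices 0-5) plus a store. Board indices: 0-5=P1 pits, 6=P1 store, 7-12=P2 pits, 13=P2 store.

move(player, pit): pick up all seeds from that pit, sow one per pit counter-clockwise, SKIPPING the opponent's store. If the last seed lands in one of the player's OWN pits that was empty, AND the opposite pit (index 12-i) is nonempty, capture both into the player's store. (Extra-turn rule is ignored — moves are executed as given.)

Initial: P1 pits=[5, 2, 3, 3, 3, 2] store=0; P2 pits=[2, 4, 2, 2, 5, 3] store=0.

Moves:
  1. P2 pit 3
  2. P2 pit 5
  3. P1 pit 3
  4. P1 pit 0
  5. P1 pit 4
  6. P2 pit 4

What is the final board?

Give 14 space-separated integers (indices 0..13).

Answer: 1 5 6 2 0 5 3 3 5 3 0 0 1 2

Derivation:
Move 1: P2 pit3 -> P1=[5,2,3,3,3,2](0) P2=[2,4,2,0,6,4](0)
Move 2: P2 pit5 -> P1=[6,3,4,3,3,2](0) P2=[2,4,2,0,6,0](1)
Move 3: P1 pit3 -> P1=[6,3,4,0,4,3](1) P2=[2,4,2,0,6,0](1)
Move 4: P1 pit0 -> P1=[0,4,5,1,5,4](2) P2=[2,4,2,0,6,0](1)
Move 5: P1 pit4 -> P1=[0,4,5,1,0,5](3) P2=[3,5,3,0,6,0](1)
Move 6: P2 pit4 -> P1=[1,5,6,2,0,5](3) P2=[3,5,3,0,0,1](2)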